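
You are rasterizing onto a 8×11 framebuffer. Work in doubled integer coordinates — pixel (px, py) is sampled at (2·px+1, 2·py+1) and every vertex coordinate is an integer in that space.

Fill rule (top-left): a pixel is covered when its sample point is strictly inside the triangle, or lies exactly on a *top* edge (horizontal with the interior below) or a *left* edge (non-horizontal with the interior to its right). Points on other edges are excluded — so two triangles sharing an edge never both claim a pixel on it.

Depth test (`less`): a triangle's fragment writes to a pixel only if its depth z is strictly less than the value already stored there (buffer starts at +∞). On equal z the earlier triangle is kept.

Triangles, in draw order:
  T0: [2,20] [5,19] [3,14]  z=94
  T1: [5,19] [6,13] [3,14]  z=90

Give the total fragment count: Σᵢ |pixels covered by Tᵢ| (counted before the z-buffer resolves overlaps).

T0:
  2·area = 17  (B↔C swapped to make it positive)
  edge (2, 20)→(3, 14): d=(1,-6) top-left  bias=+0
  edge (3, 14)→(5, 19): d=(2,5) right/bottom  bias=-1
  edge (5, 19)→(2, 20): d=(-3,1) right/bottom  bias=-1
    (0,4)@(1, 9): e=[-17,0,34] → .  [on edge]
    (1,7)@(3, 15): e=[1,2,14] → X
    (2,7)@(5, 15): e=[13,-8,12] → .
    (1,8)@(3, 17): e=[3,6,8] → X
    (2,8)@(5, 17): e=[15,-4,6] → .
    (5,8)@(11, 17): e=[51,-34,0] → .  [on edge]
    (1,9)@(3, 19): e=[5,10,2] → X
    (2,9)@(5, 19): e=[17,0,0] → .  [on edge]
    (1,10)@(3, 21): e=[7,14,-4] → .
  covered (3 px):
    . . . . . . . .
    . . . . . . . .
    . . . . . . . .
    . . . . . . . .
    . . . . . . . .
    . . . . . . . .
    . . . . . . . .
    . X . . . . . .
    . X . . . . . .
    . X . . . . . .
    . . . . . . . .
T1:
  2·area = 17  (B↔C swapped to make it positive)
  edge (5, 19)→(3, 14): d=(-2,-5) top-left  bias=+0
  edge (3, 14)→(6, 13): d=(3,-1) top-left  bias=+0
  edge (6, 13)→(5, 19): d=(-1,6) right/bottom  bias=-1
    (3,3)@(7, 7): e=[34,-17,0] → .  [on edge]
    (0,4)@(1, 9): e=[0,-17,34] → .  [on edge]
    (2,7)@(5, 15): e=[8,5,4] → X
    (3,7)@(7, 15): e=[18,7,-8] → .
    (2,8)@(5, 17): e=[4,11,2] → X
    (3,8)@(7, 17): e=[14,13,-10] → .
    (2,9)@(5, 19): e=[0,17,0] → .  [on edge]
  covered (2 px):
    . . . . . . . .
    . . . . . . . .
    . . . . . . . .
    . . . . . . . .
    . . . . . . . .
    . . . . . . . .
    . . . . . . . .
    . . X . . . . .
    . . X . . . . .
    . . . . . . . .
    . . . . . . . .

Final: 5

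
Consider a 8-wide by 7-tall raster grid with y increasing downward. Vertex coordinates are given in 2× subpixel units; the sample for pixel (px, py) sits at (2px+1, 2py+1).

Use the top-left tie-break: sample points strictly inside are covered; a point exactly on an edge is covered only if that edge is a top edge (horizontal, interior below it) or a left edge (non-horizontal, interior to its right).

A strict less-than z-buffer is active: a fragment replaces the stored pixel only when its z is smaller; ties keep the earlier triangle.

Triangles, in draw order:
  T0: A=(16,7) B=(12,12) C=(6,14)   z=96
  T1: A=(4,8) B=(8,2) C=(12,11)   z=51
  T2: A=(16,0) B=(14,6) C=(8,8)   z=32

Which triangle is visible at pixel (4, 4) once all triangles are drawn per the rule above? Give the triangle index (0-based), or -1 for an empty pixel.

T0:
  2·area = 22
  edge (16, 7)→(12, 12): d=(-4,5) right/bottom  bias=-1
  edge (12, 12)→(6, 14): d=(-6,2) right/bottom  bias=-1
  edge (6, 14)→(16, 7): d=(10,-7) top-left  bias=+0
    (5,5)@(11, 11): e=[9,8,5] → #
    (6,5)@(13, 11): e=[-1,4,19] → ·
    (7,5)@(15, 11): e=[-11,0,33] → ·  [on edge]
    (4,6)@(9, 13): e=[11,0,11] → ·  [on edge]
    (5,6)@(11, 13): e=[1,-4,25] → ·
  covered (1 px):
    · · · · · · · ·
    · · · · · · · ·
    · · · · · · · ·
    · · · · · · · ·
    · · · · · · · ·
    · · · · · # · ·
    · · · · · · · ·
T1:
  2·area = 60
  edge (4, 8)→(8, 2): d=(4,-6) top-left  bias=+0
  edge (8, 2)→(12, 11): d=(4,9) right/bottom  bias=-1
  edge (12, 11)→(4, 8): d=(-8,-3) top-left  bias=+0
    (3,2)@(7, 5): e=[6,21,33] → #
    (4,2)@(9, 5): e=[18,3,39] → #
    (5,2)@(11, 5): e=[30,-15,45] → ·
    (2,3)@(5, 7): e=[2,47,11] → #
    (5,3)@(11, 7): e=[38,-7,29] → ·
    (2,4)@(5, 9): e=[10,55,-5] → ·
    (3,4)@(7, 9): e=[22,37,1] → #
    (5,4)@(11, 9): e=[46,1,13] → #
    (6,4)@(13, 9): e=[58,-17,19] → ·
    (3,5)@(7, 11): e=[30,45,-15] → ·
    (4,5)@(9, 11): e=[42,27,-9] → ·
    (5,5)@(11, 11): e=[54,9,-3] → ·
  covered (8 px):
    · · · · · · · ·
    · · · · · · · ·
    · · · # # · · ·
    · · # # # · · ·
    · · · # # # · ·
    · · · · · · · ·
    · · · · · · · ·
T2:
  2·area = 32
  edge (16, 0)→(14, 6): d=(-2,6) right/bottom  bias=-1
  edge (14, 6)→(8, 8): d=(-6,2) right/bottom  bias=-1
  edge (8, 8)→(16, 0): d=(8,-8) top-left  bias=+0
    (7,0)@(15, 1): e=[4,28,0] → #  [on edge]
    (6,1)@(13, 3): e=[12,20,0] → #  [on edge]
    (7,1)@(15, 3): e=[0,16,16] → ·  [on edge]
    (5,2)@(11, 5): e=[20,12,0] → #  [on edge]
    (7,2)@(15, 5): e=[-4,4,32] → ·
    (4,3)@(9, 7): e=[28,4,0] → #  [on edge]
    (5,3)@(11, 7): e=[16,0,16] → ·  [on edge]
    (6,3)@(13, 7): e=[4,-4,32] → ·
    (2,4)@(5, 9): e=[48,0,-16] → ·  [on edge]
    (3,4)@(7, 9): e=[36,-4,0] → ·  [on edge]
    (4,4)@(9, 9): e=[24,-8,16] → ·
    (6,4)@(13, 9): e=[0,-16,48] → ·  [on edge]
    (2,5)@(5, 11): e=[44,-12,0] → ·  [on edge]
    (1,6)@(3, 13): e=[52,-20,0] → ·  [on edge]
  covered (5 px):
    · · · · · · · #
    · · · · · · # ·
    · · · · · # # ·
    · · · · # · · ·
    · · · · · · · ·
    · · · · · · · ·
    · · · · · · · ·

Z-buffer (winner per pixel, '.' = empty):
  . . . . . . . 2
  . . . . . . 2 .
  . . . 1 1 2 2 .
  . . 1 1 2 . . .
  . . . 1 1 1 . .
  . . . . . 0 . .
  . . . . . . . .

Answer: 1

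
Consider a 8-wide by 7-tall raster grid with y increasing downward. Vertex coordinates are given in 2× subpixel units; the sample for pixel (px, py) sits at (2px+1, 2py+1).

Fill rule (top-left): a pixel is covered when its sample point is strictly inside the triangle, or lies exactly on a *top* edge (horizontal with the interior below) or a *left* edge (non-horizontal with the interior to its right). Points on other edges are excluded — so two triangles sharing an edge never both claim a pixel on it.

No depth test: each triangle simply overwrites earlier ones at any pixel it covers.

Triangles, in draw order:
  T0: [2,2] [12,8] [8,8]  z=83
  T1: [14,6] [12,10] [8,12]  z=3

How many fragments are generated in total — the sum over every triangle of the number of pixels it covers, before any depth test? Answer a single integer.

T0:
  2·area = 24
  edge (2, 2)→(12, 8): d=(10,6) right/bottom  bias=-1
  edge (12, 8)→(8, 8): d=(-4,0) right/bottom  bias=-1
  edge (8, 8)→(2, 2): d=(-6,-6) top-left  bias=+0
    (0,0)@(1, 1): e=[-4,28,0] → ·  [on edge]
    (1,1)@(3, 3): e=[4,20,0] → █  [on edge]
    (2,1)@(5, 3): e=[-8,20,12] → ·
    (1,2)@(3, 5): e=[24,12,-12] → ·
    (2,2)@(5, 5): e=[12,12,0] → █  [on edge]
    (3,2)@(7, 5): e=[0,12,12] → ·  [on edge]
    (2,3)@(5, 7): e=[32,4,-12] → ·
    (3,3)@(7, 7): e=[20,4,0] → █  [on edge]
    (4,3)@(9, 7): e=[8,4,12] → █
    (5,3)@(11, 7): e=[-4,4,24] → ·
    (3,4)@(7, 9): e=[40,-4,-12] → ·
    (4,4)@(9, 9): e=[28,-4,0] → ·  [on edge]
    (5,5)@(11, 11): e=[36,-12,0] → ·  [on edge]
    (6,6)@(13, 13): e=[44,-20,0] → ·  [on edge]
  covered (4 px):
    · · · · · · · ·
    · █ · · · · · ·
    · · █ · · · · ·
    · · · █ █ · · ·
    · · · · · · · ·
    · · · · · · · ·
    · · · · · · · ·
T1:
  2·area = 12
  edge (14, 6)→(12, 10): d=(-2,4) right/bottom  bias=-1
  edge (12, 10)→(8, 12): d=(-4,2) right/bottom  bias=-1
  edge (8, 12)→(14, 6): d=(6,-6) top-left  bias=+0
    (7,2)@(15, 5): e=[-2,14,0] → ·  [on edge]
    (6,3)@(13, 7): e=[2,10,0] → █  [on edge]
    (7,3)@(15, 7): e=[-6,6,12] → ·
    (5,4)@(11, 9): e=[6,6,0] → █  [on edge]
    (6,4)@(13, 9): e=[-2,2,12] → ·
    (4,5)@(9, 11): e=[10,2,0] → █  [on edge]
    (5,5)@(11, 11): e=[2,-2,12] → ·
    (3,6)@(7, 13): e=[14,-2,0] → ·  [on edge]
    (4,6)@(9, 13): e=[6,-6,12] → ·
  covered (3 px):
    · · · · · · · ·
    · · · · · · · ·
    · · · · · · · ·
    · · · · · · █ ·
    · · · · · █ · ·
    · · · · █ · · ·
    · · · · · · · ·

Answer: 7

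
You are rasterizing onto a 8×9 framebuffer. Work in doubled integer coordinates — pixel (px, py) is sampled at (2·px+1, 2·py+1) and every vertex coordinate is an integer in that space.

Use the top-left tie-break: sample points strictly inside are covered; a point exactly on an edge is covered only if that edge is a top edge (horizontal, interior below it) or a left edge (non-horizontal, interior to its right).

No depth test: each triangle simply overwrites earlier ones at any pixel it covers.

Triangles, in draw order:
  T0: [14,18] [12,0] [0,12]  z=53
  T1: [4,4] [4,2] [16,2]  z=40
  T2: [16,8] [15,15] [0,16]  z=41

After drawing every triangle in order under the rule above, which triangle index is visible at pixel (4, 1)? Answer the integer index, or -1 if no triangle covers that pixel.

T0:
  2·area = 240  (B↔C swapped to make it positive)
  edge (14, 18)→(0, 12): d=(-14,-6) top-left  bias=+0
  edge (0, 12)→(12, 0): d=(12,-12) top-left  bias=+0
  edge (12, 0)→(14, 18): d=(2,18) right/bottom  bias=-1
    (5,0)@(11, 1): e=[220,0,20] → █  [on edge]
    (6,0)@(13, 1): e=[232,24,-16] → ·
    (4,1)@(9, 3): e=[180,0,60] → █  [on edge]
    (6,1)@(13, 3): e=[204,48,-12] → ·
    (3,2)@(7, 5): e=[140,0,100] → █  [on edge]
    (6,2)@(13, 5): e=[176,72,-8] → ·
    (2,3)@(5, 7): e=[100,0,140] → █  [on edge]
    (6,3)@(13, 7): e=[148,96,-4] → ·
    (1,4)@(3, 9): e=[60,0,180] → █  [on edge]
    (6,4)@(13, 9): e=[120,120,0] → ·  [on edge]
    (0,5)@(1, 11): e=[20,0,220] → █  [on edge]
    (6,5)@(13, 11): e=[92,144,4] → █
    (3,7)@(7, 15): e=[0,120,120] → █  [on edge]
  covered (33 px):
    · · · · · █ · ·
    · · · · █ █ · ·
    · · · █ █ █ · ·
    · · █ █ █ █ · ·
    · █ █ █ █ █ · ·
    █ █ █ █ █ █ █ ·
    · █ █ █ █ █ █ ·
    · · · █ █ █ █ ·
    · · · · · · █ ·
T1:
  2·area = 24
  edge (4, 4)→(4, 2): d=(0,-2) top-left  bias=+0
  edge (4, 2)→(16, 2): d=(12,0) top-left  bias=+0
  edge (16, 2)→(4, 4): d=(-12,2) right/bottom  bias=-1
    (2,1)@(5, 3): e=[2,12,10] → █
    (3,1)@(7, 3): e=[6,12,6] → █
    (4,1)@(9, 3): e=[10,12,2] → █
    (5,1)@(11, 3): e=[14,12,-2] → ·
    (2,2)@(5, 5): e=[2,36,-14] → ·
    (3,2)@(7, 5): e=[6,36,-18] → ·
    (4,2)@(9, 5): e=[10,36,-22] → ·
  covered (3 px):
    · · · · · · · ·
    · · █ █ █ · · ·
    · · · · · · · ·
    · · · · · · · ·
    · · · · · · · ·
    · · · · · · · ·
    · · · · · · · ·
    · · · · · · · ·
    · · · · · · · ·
T2:
  2·area = 104
  edge (16, 8)→(15, 15): d=(-1,7) right/bottom  bias=-1
  edge (15, 15)→(0, 16): d=(-15,1) right/bottom  bias=-1
  edge (0, 16)→(16, 8): d=(16,-8) top-left  bias=+0
    (7,4)@(15, 9): e=[6,90,8] → █
    (5,5)@(11, 11): e=[32,64,8] → █
    (6,5)@(13, 11): e=[18,62,24] → █
    (3,6)@(7, 13): e=[58,38,8] → █
    (4,6)@(9, 13): e=[44,36,24] → █
    (1,7)@(3, 15): e=[84,12,8] → █
    (2,7)@(5, 15): e=[70,10,24] → █
    (7,7)@(15, 15): e=[0,0,104] → ·  [on edge]
    (1,8)@(3, 17): e=[82,-18,40] → ·
    (2,8)@(5, 17): e=[68,-20,56] → ·
    (3,8)@(7, 17): e=[54,-22,72] → ·
    (4,8)@(9, 17): e=[40,-24,88] → ·
  covered (15 px):
    · · · · · · · ·
    · · · · · · · ·
    · · · · · · · ·
    · · · · · · · ·
    · · · · · · · █
    · · · · · █ █ █
    · · · █ █ █ █ █
    · █ █ █ █ █ █ ·
    · · · · · · · ·

Z-buffer (winner per pixel, '.' = empty):
  . . . . . 0 . .
  . . 1 1 1 0 . .
  . . . 0 0 0 . .
  . . 0 0 0 0 . .
  . 0 0 0 0 0 . 2
  0 0 0 0 0 2 2 2
  . 0 0 2 2 2 2 2
  . 2 2 2 2 2 2 .
  . . . . . . 0 .

Final: 1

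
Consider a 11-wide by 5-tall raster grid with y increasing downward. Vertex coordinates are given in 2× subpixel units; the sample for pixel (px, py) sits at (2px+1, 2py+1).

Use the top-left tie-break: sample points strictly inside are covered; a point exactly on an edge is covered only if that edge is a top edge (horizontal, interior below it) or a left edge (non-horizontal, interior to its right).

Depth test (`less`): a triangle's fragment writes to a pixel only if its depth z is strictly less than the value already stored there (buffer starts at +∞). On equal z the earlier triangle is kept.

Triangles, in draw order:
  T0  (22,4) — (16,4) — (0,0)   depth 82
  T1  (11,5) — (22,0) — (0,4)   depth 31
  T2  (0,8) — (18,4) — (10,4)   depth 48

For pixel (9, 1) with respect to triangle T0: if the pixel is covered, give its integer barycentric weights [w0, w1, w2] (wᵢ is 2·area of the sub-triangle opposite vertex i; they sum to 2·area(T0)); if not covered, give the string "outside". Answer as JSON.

T0:
  2·area = 24
  edge (22, 4)→(16, 4): d=(-6,0) right/bottom  bias=-1
  edge (16, 4)→(0, 0): d=(-16,-4) top-left  bias=+0
  edge (0, 0)→(22, 4): d=(22,4) right/bottom  bias=-1
    (2,0)@(5, 1): e=[18,4,2] → #
    (3,0)@(7, 1): e=[18,12,-6] → ·
    (2,1)@(5, 3): e=[6,-28,46] → ·
    (6,1)@(13, 3): e=[6,4,14] → #
    (7,1)@(15, 3): e=[6,12,6] → #
    (8,1)@(17, 3): e=[6,20,-2] → ·
    (6,2)@(13, 5): e=[-6,-28,58] → ·
    (7,2)@(15, 5): e=[-6,-20,50] → ·
  covered (3 px):
    · · # · · · · · · · ·
    · · · · · · # # · · ·
    · · · · · · · · · · ·
    · · · · · · · · · · ·
    · · · · · · · · · · ·
T1:
  2·area = 66  (B↔C swapped to make it positive)
  edge (11, 5)→(0, 4): d=(-11,-1) top-left  bias=+0
  edge (0, 4)→(22, 0): d=(22,-4) top-left  bias=+0
  edge (22, 0)→(11, 5): d=(-11,5) right/bottom  bias=-1
    (8,0)@(17, 1): e=[50,2,14] → #
    (9,0)@(19, 1): e=[52,10,4] → #
    (10,0)@(21, 1): e=[54,18,-6] → ·
    (3,1)@(7, 3): e=[18,6,42] → #
    (4,1)@(9, 3): e=[20,14,32] → #
    (5,1)@(11, 3): e=[22,22,22] → #
    (6,1)@(13, 3): e=[24,30,12] → #
    (7,1)@(15, 3): e=[26,38,2] → #
    (8,1)@(17, 3): e=[28,46,-8] → ·
    (9,1)@(19, 3): e=[30,54,-18] → ·
    (3,2)@(7, 5): e=[-4,50,20] → ·
    (4,2)@(9, 5): e=[-2,58,10] → ·
    (5,2)@(11, 5): e=[0,66,0] → ·  [on edge]
  covered (7 px):
    · · · · · · · · # # ·
    · · · # # # # # · · ·
    · · · · · · · · · · ·
    · · · · · · · · · · ·
    · · · · · · · · · · ·
T2:
  2·area = 32  (B↔C swapped to make it positive)
  edge (0, 8)→(10, 4): d=(10,-4) top-left  bias=+0
  edge (10, 4)→(18, 4): d=(8,0) top-left  bias=+0
  edge (18, 4)→(0, 8): d=(-18,4) right/bottom  bias=-1
    (4,2)@(9, 5): e=[6,8,18] → #
    (5,2)@(11, 5): e=[14,8,10] → #
    (6,2)@(13, 5): e=[22,8,2] → #
    (7,2)@(15, 5): e=[30,8,-6] → ·
    (1,3)@(3, 7): e=[2,24,6] → #
    (2,3)@(5, 7): e=[10,24,-2] → ·
    (4,3)@(9, 7): e=[26,24,-18] → ·
    (5,3)@(11, 7): e=[34,24,-26] → ·
    (6,3)@(13, 7): e=[42,24,-34] → ·
    (1,4)@(3, 9): e=[22,40,-30] → ·
  covered (4 px):
    · · · · · · · · · · ·
    · · · · · · · · · · ·
    · · · · # # # · · · ·
    · # · · · · · · · · ·
    · · · · · · · · · · ·

Result: "outside"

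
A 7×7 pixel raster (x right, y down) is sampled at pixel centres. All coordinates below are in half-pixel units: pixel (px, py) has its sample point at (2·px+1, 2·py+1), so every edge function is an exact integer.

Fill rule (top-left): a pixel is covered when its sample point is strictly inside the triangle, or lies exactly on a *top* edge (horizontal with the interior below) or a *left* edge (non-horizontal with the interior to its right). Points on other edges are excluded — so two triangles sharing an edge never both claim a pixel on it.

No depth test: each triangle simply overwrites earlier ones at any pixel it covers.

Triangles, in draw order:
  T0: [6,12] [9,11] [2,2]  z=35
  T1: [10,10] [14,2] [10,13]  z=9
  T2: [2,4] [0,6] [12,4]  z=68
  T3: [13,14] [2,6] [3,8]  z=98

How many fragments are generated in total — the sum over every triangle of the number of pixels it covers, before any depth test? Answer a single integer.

T0:
  2·area = 34  (B↔C swapped to make it positive)
  edge (6, 12)→(2, 2): d=(-4,-10) top-left  bias=+0
  edge (2, 2)→(9, 11): d=(7,9) right/bottom  bias=-1
  edge (9, 11)→(6, 12): d=(-3,1) right/bottom  bias=-1
    (2,3)@(5, 7): e=[10,8,16] → X
    (3,3)@(7, 7): e=[30,-10,14] → .
    (2,4)@(5, 9): e=[2,22,10] → X
    (3,4)@(7, 9): e=[22,4,8] → X
    (4,4)@(9, 9): e=[42,-14,6] → .
    (2,5)@(5, 11): e=[-6,36,4] → .
    (3,5)@(7, 11): e=[14,18,2] → X
    (4,5)@(9, 11): e=[34,0,0] → .  [on edge]
    (1,6)@(3, 13): e=[-34,68,0] → .  [on edge]
    (3,6)@(7, 13): e=[6,32,-4] → .
  covered (4 px):
    . . . . . . .
    . . . . . . .
    . . . . . . .
    . . X . . . .
    . . X X . . .
    . . . X . . .
    . . . . . . .
T1:
  2·area = 12
  edge (10, 10)→(14, 2): d=(4,-8) top-left  bias=+0
  edge (14, 2)→(10, 13): d=(-4,11) right/bottom  bias=-1
  edge (10, 13)→(10, 10): d=(0,-3) top-left  bias=+0
    (5,4)@(11, 9): e=[4,5,3] → X
    (6,4)@(13, 9): e=[20,-17,9] → .
    (5,5)@(11, 11): e=[12,-3,3] → .
  covered (1 px):
    . . . . . . .
    . . . . . . .
    . . . . . . .
    . . . . . . .
    . . . . . X .
    . . . . . . .
    . . . . . . .
T2:
  2·area = 20  (B↔C swapped to make it positive)
  edge (2, 4)→(12, 4): d=(10,0) top-left  bias=+0
  edge (12, 4)→(0, 6): d=(-12,2) right/bottom  bias=-1
  edge (0, 6)→(2, 4): d=(2,-2) top-left  bias=+0
    (2,0)@(5, 1): e=[-30,50,0] → .  [on edge]
    (1,1)@(3, 3): e=[-10,30,0] → .  [on edge]
    (0,2)@(1, 5): e=[10,10,0] → X  [on edge]
    (1,2)@(3, 5): e=[10,6,4] → X
    (2,2)@(5, 5): e=[10,2,8] → X
    (3,2)@(7, 5): e=[10,-2,12] → .
    (0,3)@(1, 7): e=[30,-14,4] → .
    (1,3)@(3, 7): e=[30,-18,8] → .
    (2,3)@(5, 7): e=[30,-22,12] → .
  covered (3 px):
    . . . . . . .
    . . . . . . .
    X X X . . . .
    . . . . . . .
    . . . . . . .
    . . . . . . .
    . . . . . . .
T3:
  2·area = 14  (B↔C swapped to make it positive)
  edge (13, 14)→(3, 8): d=(-10,-6) top-left  bias=+0
  edge (3, 8)→(2, 6): d=(-1,-2) top-left  bias=+0
  edge (2, 6)→(13, 14): d=(11,8) right/bottom  bias=-1
    (1,3)@(3, 7): e=[10,1,3] → X
    (2,3)@(5, 7): e=[22,5,-13] → .
    (1,4)@(3, 9): e=[-10,-1,25] → .
    (2,4)@(5, 9): e=[2,3,9] → X
    (3,4)@(7, 9): e=[14,7,-7] → .
    (2,5)@(5, 11): e=[-18,1,31] → .
  covered (2 px):
    . . . . . . .
    . . . . . . .
    . . . . . . .
    . X . . . . .
    . . X . . . .
    . . . . . . .
    . . . . . . .

Result: 10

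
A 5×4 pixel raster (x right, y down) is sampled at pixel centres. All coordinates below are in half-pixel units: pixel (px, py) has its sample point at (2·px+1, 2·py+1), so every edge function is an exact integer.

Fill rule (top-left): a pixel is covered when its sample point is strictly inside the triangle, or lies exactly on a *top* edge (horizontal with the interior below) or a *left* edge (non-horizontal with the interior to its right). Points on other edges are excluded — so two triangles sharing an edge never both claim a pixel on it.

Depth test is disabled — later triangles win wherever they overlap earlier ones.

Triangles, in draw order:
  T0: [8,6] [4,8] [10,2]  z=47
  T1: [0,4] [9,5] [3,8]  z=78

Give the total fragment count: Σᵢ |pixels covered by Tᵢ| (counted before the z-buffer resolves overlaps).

T0:
  2·area = 12
  edge (8, 6)→(4, 8): d=(-4,2) right/bottom  bias=-1
  edge (4, 8)→(10, 2): d=(6,-6) top-left  bias=+0
  edge (10, 2)→(8, 6): d=(-2,4) right/bottom  bias=-1
    (4,1)@(9, 3): e=[10,0,2] → █  [on edge]
    (3,2)@(7, 5): e=[6,0,6] → █  [on edge]
    (4,2)@(9, 5): e=[2,12,-2] → ·
    (2,3)@(5, 7): e=[2,0,10] → █  [on edge]
    (3,3)@(7, 7): e=[-2,12,2] → ·
  covered (3 px):
    · · · · ·
    · · · · █
    · · · █ ·
    · · █ · ·
T1:
  2·area = 33
  edge (0, 4)→(9, 5): d=(9,1) right/bottom  bias=-1
  edge (9, 5)→(3, 8): d=(-6,3) right/bottom  bias=-1
  edge (3, 8)→(0, 4): d=(-3,-4) top-left  bias=+0
    (0,2)@(1, 5): e=[8,24,1] → █
    (1,2)@(3, 5): e=[6,18,9] → █
    (2,2)@(5, 5): e=[4,12,17] → █
    (3,2)@(7, 5): e=[2,6,25] → █
    (4,2)@(9, 5): e=[0,0,33] → ·  [on edge]
    (0,3)@(1, 7): e=[26,12,-5] → ·
    (1,3)@(3, 7): e=[24,6,3] → █
    (2,3)@(5, 7): e=[22,0,11] → ·  [on edge]
    (3,3)@(7, 7): e=[20,-6,19] → ·
  covered (5 px):
    · · · · ·
    · · · · ·
    █ █ █ █ ·
    · █ · · ·

Answer: 8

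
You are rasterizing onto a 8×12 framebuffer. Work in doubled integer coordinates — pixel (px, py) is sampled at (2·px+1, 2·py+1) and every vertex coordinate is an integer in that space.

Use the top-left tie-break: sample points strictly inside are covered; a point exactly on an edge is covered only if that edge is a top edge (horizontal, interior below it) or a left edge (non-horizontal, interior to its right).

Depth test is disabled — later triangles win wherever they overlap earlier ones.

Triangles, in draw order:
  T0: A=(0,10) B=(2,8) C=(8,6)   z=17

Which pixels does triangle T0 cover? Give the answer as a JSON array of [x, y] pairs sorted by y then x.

T0:
  2·area = 8
  edge (0, 10)→(2, 8): d=(2,-2) top-left  bias=+0
  edge (2, 8)→(8, 6): d=(6,-2) top-left  bias=+0
  edge (8, 6)→(0, 10): d=(-8,4) right/bottom  bias=-1
    (4,0)@(9, 1): e=[0,-28,36] → ·  [on edge]
    (3,1)@(7, 3): e=[0,-20,28] → ·  [on edge]
    (2,2)@(5, 5): e=[0,-12,20] → ·  [on edge]
    (5,2)@(11, 5): e=[12,0,-4] → ·  [on edge]
    (1,3)@(3, 7): e=[0,-4,12] → ·  [on edge]
    (2,3)@(5, 7): e=[4,0,4] → #  [on edge]
    (3,3)@(7, 7): e=[8,4,-4] → ·
    (0,4)@(1, 9): e=[0,4,4] → #  [on edge]
    (1,4)@(3, 9): e=[4,8,-4] → ·
    (2,4)@(5, 9): e=[8,12,-12] → ·
    (0,5)@(1, 11): e=[4,16,-12] → ·
  covered (2 px):
    · · · · · · · ·
    · · · · · · · ·
    · · · · · · · ·
    · · # · · · · ·
    # · · · · · · ·
    · · · · · · · ·
    · · · · · · · ·
    · · · · · · · ·
    · · · · · · · ·
    · · · · · · · ·
    · · · · · · · ·
    · · · · · · · ·

Answer: [[2,3],[0,4]]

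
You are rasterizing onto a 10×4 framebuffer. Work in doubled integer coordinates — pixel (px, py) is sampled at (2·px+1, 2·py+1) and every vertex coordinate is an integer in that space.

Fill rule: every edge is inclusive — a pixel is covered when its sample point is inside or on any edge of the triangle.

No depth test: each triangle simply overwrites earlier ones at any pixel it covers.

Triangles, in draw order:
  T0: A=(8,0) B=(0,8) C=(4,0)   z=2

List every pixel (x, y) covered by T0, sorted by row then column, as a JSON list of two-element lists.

T0:
  2·area = 32
  edge (8, 0)→(0, 8): d=(-8,8) inclusive
  edge (0, 8)→(4, 0): d=(4,-8) inclusive
  edge (4, 0)→(8, 0): d=(4,0) inclusive
    (2,0)@(5, 1): e=[16,12,4] → █
    (3,0)@(7, 1): e=[0,28,4] → █  [on edge]
    (4,0)@(9, 1): e=[-16,44,4] → ·
    (1,1)@(3, 3): e=[16,4,12] → █
    (2,1)@(5, 3): e=[0,20,12] → █  [on edge]
    (3,1)@(7, 3): e=[-16,36,12] → ·
    (1,2)@(3, 5): e=[0,12,20] → █  [on edge]
    (2,2)@(5, 5): e=[-16,28,20] → ·
    (0,3)@(1, 7): e=[0,4,28] → █  [on edge]
    (1,3)@(3, 7): e=[-16,20,28] → ·
  covered (6 px):
    · · █ █ · · · · · ·
    · █ █ · · · · · · ·
    · █ · · · · · · · ·
    █ · · · · · · · · ·

Result: [[2,0],[3,0],[1,1],[2,1],[1,2],[0,3]]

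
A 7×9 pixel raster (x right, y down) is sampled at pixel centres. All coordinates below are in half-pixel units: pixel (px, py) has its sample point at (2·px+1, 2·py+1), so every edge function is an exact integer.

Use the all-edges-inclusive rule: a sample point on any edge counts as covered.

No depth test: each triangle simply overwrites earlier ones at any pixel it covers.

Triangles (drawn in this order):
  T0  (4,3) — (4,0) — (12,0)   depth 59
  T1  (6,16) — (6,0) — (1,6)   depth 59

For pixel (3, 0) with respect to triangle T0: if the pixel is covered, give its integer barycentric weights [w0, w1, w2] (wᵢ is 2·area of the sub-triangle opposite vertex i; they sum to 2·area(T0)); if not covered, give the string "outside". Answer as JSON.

T0:
  2·area = 24
  edge (4, 3)→(4, 0): d=(0,-3) inclusive
  edge (4, 0)→(12, 0): d=(8,0) inclusive
  edge (12, 0)→(4, 3): d=(-8,3) inclusive
    (2,0)@(5, 1): e=[3,8,13] → X
    (3,0)@(7, 1): e=[9,8,7] → X
    (4,0)@(9, 1): e=[15,8,1] → X
    (5,0)@(11, 1): e=[21,8,-5] → .
    (2,1)@(5, 3): e=[3,24,-3] → .
    (3,1)@(7, 3): e=[9,24,-9] → .
    (4,1)@(9, 3): e=[15,24,-15] → .
  covered (3 px):
    . . X X X . .
    . . . . . . .
    . . . . . . .
    . . . . . . .
    . . . . . . .
    . . . . . . .
    . . . . . . .
    . . . . . . .
    . . . . . . .
T1:
  2·area = 80  (B↔C swapped to make it positive)
  edge (6, 16)→(1, 6): d=(-5,-10) inclusive
  edge (1, 6)→(6, 0): d=(5,-6) inclusive
  edge (6, 0)→(6, 16): d=(0,16) inclusive
    (2,1)@(5, 3): e=[55,9,16] → X
    (3,1)@(7, 3): e=[75,21,-16] → .
    (1,2)@(3, 5): e=[25,7,48] → X
    (3,2)@(7, 5): e=[65,31,-16] → .
    (1,3)@(3, 7): e=[15,17,48] → X
    (3,3)@(7, 7): e=[55,41,-16] → .
    (1,4)@(3, 9): e=[5,27,48] → X
    (3,4)@(7, 9): e=[45,51,-16] → .
    (1,5)@(3, 11): e=[-5,37,48] → .
    (2,5)@(5, 11): e=[15,49,16] → X
    (3,5)@(7, 11): e=[35,61,-16] → .
    (2,6)@(5, 13): e=[5,59,16] → X
  covered (9 px):
    . . . . . . .
    . . X . . . .
    . X X . . . .
    . X X . . . .
    . X X . . . .
    . . X . . . .
    . . X . . . .
    . . . . . . .
    . . . . . . .

Result: [8,7,9]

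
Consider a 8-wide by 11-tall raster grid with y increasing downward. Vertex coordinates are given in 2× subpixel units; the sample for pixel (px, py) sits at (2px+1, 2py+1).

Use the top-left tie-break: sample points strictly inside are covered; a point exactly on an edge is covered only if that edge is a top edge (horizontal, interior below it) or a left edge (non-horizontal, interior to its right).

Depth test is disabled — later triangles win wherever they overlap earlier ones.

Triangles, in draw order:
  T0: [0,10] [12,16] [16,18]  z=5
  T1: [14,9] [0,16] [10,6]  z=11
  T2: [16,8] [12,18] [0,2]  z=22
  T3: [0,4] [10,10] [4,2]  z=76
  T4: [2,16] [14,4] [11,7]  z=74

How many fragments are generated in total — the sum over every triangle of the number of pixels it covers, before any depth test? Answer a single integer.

T0:
  degenerate (2·area = 0) — covers nothing
T1:
  2·area = 70
  edge (14, 9)→(0, 16): d=(-14,7) right/bottom  bias=-1
  edge (0, 16)→(10, 6): d=(10,-10) top-left  bias=+0
  edge (10, 6)→(14, 9): d=(4,3) right/bottom  bias=-1
    (7,0)@(15, 1): e=[105,0,-35] → ·  [on edge]
    (6,1)@(13, 3): e=[91,0,-21] → ·  [on edge]
    (5,2)@(11, 5): e=[77,0,-7] → ·  [on edge]
    (4,3)@(9, 7): e=[63,0,7] → █  [on edge]
    (5,3)@(11, 7): e=[49,20,1] → █
    (6,3)@(13, 7): e=[35,40,-5] → ·
    (3,4)@(7, 9): e=[49,0,21] → █  [on edge]
    (6,4)@(13, 9): e=[7,60,3] → █
    (7,4)@(15, 9): e=[-7,80,-3] → ·
    (2,5)@(5, 11): e=[35,0,35] → █  [on edge]
    (5,5)@(11, 11): e=[-7,60,17] → ·
    (6,5)@(13, 11): e=[-21,80,11] → ·
    (1,6)@(3, 13): e=[21,0,49] → █  [on edge]
    (0,7)@(1, 15): e=[7,0,63] → █  [on edge]
  covered (12 px):
    · · · · · · · ·
    · · · · · · · ·
    · · · · · · · ·
    · · · · █ █ · ·
    · · · █ █ █ █ ·
    · · █ █ █ · · ·
    · █ █ · · · · ·
    █ · · · · · · ·
    · · · · · · · ·
    · · · · · · · ·
    · · · · · · · ·
T2:
  2·area = 184
  edge (16, 8)→(12, 18): d=(-4,10) right/bottom  bias=-1
  edge (12, 18)→(0, 2): d=(-12,-16) top-left  bias=+0
  edge (0, 2)→(16, 8): d=(16,6) right/bottom  bias=-1
    (0,1)@(1, 3): e=[170,4,10] → █
    (1,1)@(3, 3): e=[150,36,-2] → ·
    (0,2)@(1, 5): e=[162,-20,42] → ·
    (1,2)@(3, 5): e=[142,12,30] → █
    (2,2)@(5, 5): e=[122,44,18] → █
    (3,2)@(7, 5): e=[102,76,6] → █
    (4,2)@(9, 5): e=[82,108,-6] → ·
    (1,3)@(3, 7): e=[134,-12,62] → ·
    (2,3)@(5, 7): e=[114,20,50] → █
    (4,3)@(9, 7): e=[74,84,26] → █
    (5,3)@(11, 7): e=[54,116,14] → █
    (6,3)@(13, 7): e=[34,148,2] → █
  covered (23 px):
    · · · · · · · ·
    █ · · · · · · ·
    · █ █ █ · · · ·
    · · █ █ █ █ █ ·
    · · · █ █ █ █ █
    · · · █ █ █ █ ·
    · · · · █ █ █ ·
    · · · · · █ █ ·
    · · · · · · · ·
    · · · · · · · ·
    · · · · · · · ·
T3:
  2·area = 44  (B↔C swapped to make it positive)
  edge (0, 4)→(4, 2): d=(4,-2) top-left  bias=+0
  edge (4, 2)→(10, 10): d=(6,8) right/bottom  bias=-1
  edge (10, 10)→(0, 4): d=(-10,-6) top-left  bias=+0
    (1,1)@(3, 3): e=[2,14,28] → █
    (2,1)@(5, 3): e=[6,-2,40] → ·
    (1,2)@(3, 5): e=[10,26,8] → █
    (2,2)@(5, 5): e=[14,10,20] → █
    (3,2)@(7, 5): e=[18,-6,32] → ·
    (1,3)@(3, 7): e=[18,38,-12] → ·
    (2,3)@(5, 7): e=[22,22,0] → █  [on edge]
    (3,3)@(7, 7): e=[26,6,12] → █
    (4,3)@(9, 7): e=[30,-10,24] → ·
    (2,4)@(5, 9): e=[30,34,-20] → ·
    (3,4)@(7, 9): e=[34,18,-8] → ·
    (4,4)@(9, 9): e=[38,2,4] → █
    (7,6)@(15, 13): e=[66,-22,0] → ·  [on edge]
  covered (6 px):
    · · · · · · · ·
    · █ · · · · · ·
    · █ █ · · · · ·
    · · █ █ · · · ·
    · · · · █ · · ·
    · · · · · · · ·
    · · · · · · · ·
    · · · · · · · ·
    · · · · · · · ·
    · · · · · · · ·
    · · · · · · · ·
T4:
  degenerate (2·area = 0) — covers nothing

Final: 41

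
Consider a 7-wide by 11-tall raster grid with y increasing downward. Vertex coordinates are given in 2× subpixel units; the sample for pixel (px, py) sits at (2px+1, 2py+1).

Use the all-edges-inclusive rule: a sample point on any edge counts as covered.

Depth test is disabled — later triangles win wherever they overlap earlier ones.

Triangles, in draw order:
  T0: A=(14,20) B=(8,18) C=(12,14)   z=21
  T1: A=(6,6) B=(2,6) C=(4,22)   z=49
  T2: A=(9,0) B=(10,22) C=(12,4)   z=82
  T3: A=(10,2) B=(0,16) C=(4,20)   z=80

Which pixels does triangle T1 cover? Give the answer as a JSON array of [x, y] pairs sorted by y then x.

T0:
  2·area = 32
  edge (14, 20)→(8, 18): d=(-6,-2) inclusive
  edge (8, 18)→(12, 14): d=(4,-4) inclusive
  edge (12, 14)→(14, 20): d=(2,6) inclusive
    (4,2)@(9, 5): e=[80,-48,0] → ·  [on edge]
    (5,5)@(11, 11): e=[48,-16,0] → ·  [on edge]
    (6,6)@(13, 13): e=[40,0,-8] → ·  [on edge]
    (5,7)@(11, 15): e=[24,0,8] → #  [on edge]
    (6,7)@(13, 15): e=[28,8,-4] → ·
    (2,8)@(5, 17): e=[0,-16,48] → ·  [on edge]
    (4,8)@(9, 17): e=[8,0,24] → #  [on edge]
    (6,8)@(13, 17): e=[16,16,0] → #  [on edge]
    (3,9)@(7, 19): e=[-8,0,40] → ·  [on edge]
    (4,9)@(9, 19): e=[-4,8,28] → ·
    (5,9)@(11, 19): e=[0,16,16] → #  [on edge]
    (2,10)@(5, 21): e=[-24,0,56] → ·  [on edge]
  covered (6 px):
    · · · · · · ·
    · · · · · · ·
    · · · · · · ·
    · · · · · · ·
    · · · · · · ·
    · · · · · · ·
    · · · · · · ·
    · · · · · # ·
    · · · · # # #
    · · · · · # #
    · · · · · · ·
T1:
  2·area = 64  (B↔C swapped to make it positive)
  edge (6, 6)→(4, 22): d=(-2,16) inclusive
  edge (4, 22)→(2, 6): d=(-2,-16) inclusive
  edge (2, 6)→(6, 6): d=(4,0) inclusive
    (1,3)@(3, 7): e=[46,14,4] → #
    (2,3)@(5, 7): e=[14,46,4] → #
    (3,3)@(7, 7): e=[-18,78,4] → ·
    (1,4)@(3, 9): e=[42,10,12] → #
    (3,4)@(7, 9): e=[-22,74,12] → ·
    (1,5)@(3, 11): e=[38,6,20] → #
    (3,5)@(7, 11): e=[-26,70,20] → ·
    (1,6)@(3, 13): e=[34,2,28] → #
    (3,6)@(7, 13): e=[-30,66,28] → ·
    (1,7)@(3, 15): e=[30,-2,36] → ·
    (2,7)@(5, 15): e=[-2,30,36] → ·
  covered (8 px):
    · · · · · · ·
    · · · · · · ·
    · · · · · · ·
    · # # · · · ·
    · # # · · · ·
    · # # · · · ·
    · # # · · · ·
    · · · · · · ·
    · · · · · · ·
    · · · · · · ·
    · · · · · · ·
T2:
  2·area = 62  (B↔C swapped to make it positive)
  edge (9, 0)→(12, 4): d=(3,4) inclusive
  edge (12, 4)→(10, 22): d=(-2,18) inclusive
  edge (10, 22)→(9, 0): d=(-1,-22) inclusive
    (5,1)@(11, 3): e=[1,20,41] → #
    (6,1)@(13, 3): e=[-7,-16,85] → ·
    (5,2)@(11, 5): e=[7,16,39] → #
    (6,2)@(13, 5): e=[-1,-20,83] → ·
    (5,3)@(11, 7): e=[13,12,37] → #
    (6,3)@(13, 7): e=[5,-24,81] → ·
    (5,4)@(11, 9): e=[19,8,35] → #
    (6,4)@(13, 9): e=[11,-28,79] → ·
    (5,5)@(11, 11): e=[25,4,33] → #
    (6,5)@(13, 11): e=[17,-32,77] → ·
    (5,6)@(11, 13): e=[31,0,31] → #  [on edge]
    (6,6)@(13, 13): e=[23,-36,75] → ·
  covered (6 px):
    · · · · · · ·
    · · · · · # ·
    · · · · · # ·
    · · · · · # ·
    · · · · · # ·
    · · · · · # ·
    · · · · · # ·
    · · · · · · ·
    · · · · · · ·
    · · · · · · ·
    · · · · · · ·
T3:
  2·area = 96  (B↔C swapped to make it positive)
  edge (10, 2)→(4, 20): d=(-6,18) inclusive
  edge (4, 20)→(0, 16): d=(-4,-4) inclusive
  edge (0, 16)→(10, 2): d=(10,-14) inclusive
    (4,2)@(9, 5): e=[0,80,16] → #  [on edge]
    (5,2)@(11, 5): e=[-36,88,44] → ·
    (3,3)@(7, 7): e=[24,64,8] → #
    (4,3)@(9, 7): e=[-12,72,36] → ·
    (2,4)@(5, 9): e=[48,48,0] → #  [on edge]
    (4,4)@(9, 9): e=[-24,64,56] → ·
    (2,5)@(5, 11): e=[36,40,20] → #
    (3,5)@(7, 11): e=[0,48,48] → #  [on edge]
    (4,5)@(9, 11): e=[-36,56,76] → ·
    (1,6)@(3, 13): e=[60,24,12] → #
    (3,6)@(7, 13): e=[-12,40,68] → ·
    (0,7)@(1, 15): e=[84,8,4] → #
    (0,8)@(1, 17): e=[72,0,24] → #  [on edge]
    (2,8)@(5, 17): e=[0,16,80] → #  [on edge]
    (1,9)@(3, 19): e=[24,0,72] → #  [on edge]
    (2,10)@(5, 21): e=[-24,0,120] → ·  [on edge]
  covered (15 px):
    · · · · · · ·
    · · · · · · ·
    · · · · # · ·
    · · · # · · ·
    · · # # · · ·
    · · # # · · ·
    · # # · · · ·
    # # # · · · ·
    # # # · · · ·
    · # · · · · ·
    · · · · · · ·

Result: [[1,3],[2,3],[1,4],[2,4],[1,5],[2,5],[1,6],[2,6]]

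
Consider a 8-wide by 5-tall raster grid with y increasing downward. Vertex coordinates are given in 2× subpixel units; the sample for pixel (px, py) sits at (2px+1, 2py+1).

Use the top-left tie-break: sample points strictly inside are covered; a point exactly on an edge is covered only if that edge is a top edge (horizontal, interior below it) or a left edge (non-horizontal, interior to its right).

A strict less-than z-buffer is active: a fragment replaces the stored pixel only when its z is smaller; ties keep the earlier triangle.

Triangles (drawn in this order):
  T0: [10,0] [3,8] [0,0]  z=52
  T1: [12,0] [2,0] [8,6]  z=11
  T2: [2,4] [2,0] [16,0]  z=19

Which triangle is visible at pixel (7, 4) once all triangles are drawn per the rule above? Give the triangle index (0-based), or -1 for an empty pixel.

T0:
  2·area = 80
  edge (10, 0)→(3, 8): d=(-7,8) right/bottom  bias=-1
  edge (3, 8)→(0, 0): d=(-3,-8) top-left  bias=+0
  edge (0, 0)→(10, 0): d=(10,0) top-left  bias=+0
    (0,0)@(1, 1): e=[65,5,10] → #
    (1,0)@(3, 1): e=[49,21,10] → #
    (2,0)@(5, 1): e=[33,37,10] → #
    (3,0)@(7, 1): e=[17,53,10] → #
    (4,0)@(9, 1): e=[1,69,10] → #
    (5,0)@(11, 1): e=[-15,85,10] → ·
    (0,1)@(1, 3): e=[51,-1,30] → ·
    (1,1)@(3, 3): e=[35,15,30] → #
    (4,1)@(9, 3): e=[-13,63,30] → ·
    (1,2)@(3, 5): e=[21,9,50] → #
    (3,2)@(7, 5): e=[-11,41,50] → ·
    (1,3)@(3, 7): e=[7,3,70] → #
  covered (11 px):
    # # # # # · · ·
    · # # # · · · ·
    · # # · · · · ·
    · # · · · · · ·
    · · · · · · · ·
T1:
  2·area = 60  (B↔C swapped to make it positive)
  edge (12, 0)→(8, 6): d=(-4,6) right/bottom  bias=-1
  edge (8, 6)→(2, 0): d=(-6,-6) top-left  bias=+0
  edge (2, 0)→(12, 0): d=(10,0) top-left  bias=+0
    (1,0)@(3, 1): e=[50,0,10] → #  [on edge]
    (2,0)@(5, 1): e=[38,12,10] → #
    (3,0)@(7, 1): e=[26,24,10] → #
    (4,0)@(9, 1): e=[14,36,10] → #
    (5,0)@(11, 1): e=[2,48,10] → #
    (6,0)@(13, 1): e=[-10,60,10] → ·
    (1,1)@(3, 3): e=[42,-12,30] → ·
    (2,1)@(5, 3): e=[30,0,30] → #  [on edge]
    (5,1)@(11, 3): e=[-6,36,30] → ·
    (2,2)@(5, 5): e=[22,-12,50] → ·
    (3,2)@(7, 5): e=[10,0,50] → #  [on edge]
    (4,2)@(9, 5): e=[-2,12,50] → ·
    (4,3)@(9, 7): e=[-10,0,70] → ·  [on edge]
    (5,4)@(11, 9): e=[-30,0,90] → ·  [on edge]
  covered (9 px):
    · # # # # # · ·
    · · # # # · · ·
    · · · # · · · ·
    · · · · · · · ·
    · · · · · · · ·
T2:
  2·area = 56
  edge (2, 4)→(2, 0): d=(0,-4) top-left  bias=+0
  edge (2, 0)→(16, 0): d=(14,0) top-left  bias=+0
  edge (16, 0)→(2, 4): d=(-14,4) right/bottom  bias=-1
    (1,0)@(3, 1): e=[4,14,38] → #
    (2,0)@(5, 1): e=[12,14,30] → #
    (3,0)@(7, 1): e=[20,14,22] → #
    (4,0)@(9, 1): e=[28,14,14] → #
    (5,0)@(11, 1): e=[36,14,6] → #
    (6,0)@(13, 1): e=[44,14,-2] → ·
    (1,1)@(3, 3): e=[4,42,10] → #
    (3,1)@(7, 3): e=[20,42,-6] → ·
    (4,1)@(9, 3): e=[28,42,-14] → ·
    (5,1)@(11, 3): e=[36,42,-22] → ·
    (1,2)@(3, 5): e=[4,70,-18] → ·
    (2,2)@(5, 5): e=[12,70,-26] → ·
  covered (7 px):
    · # # # # # · ·
    · # # · · · · ·
    · · · · · · · ·
    · · · · · · · ·
    · · · · · · · ·

Z-buffer (winner per pixel, '.' = empty):
  0 1 1 1 1 1 . .
  . 2 1 1 1 . . .
  . 0 0 1 . . . .
  . 0 . . . . . .
  . . . . . . . .

Answer: -1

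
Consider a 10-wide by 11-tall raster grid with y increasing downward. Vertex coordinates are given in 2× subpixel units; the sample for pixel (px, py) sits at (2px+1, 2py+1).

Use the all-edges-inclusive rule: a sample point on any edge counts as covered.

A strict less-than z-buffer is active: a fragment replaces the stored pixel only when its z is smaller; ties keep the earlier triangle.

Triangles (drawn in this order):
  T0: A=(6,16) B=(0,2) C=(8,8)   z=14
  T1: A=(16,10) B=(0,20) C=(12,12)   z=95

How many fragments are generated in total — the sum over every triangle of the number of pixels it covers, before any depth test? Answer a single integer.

T0:
  2·area = 76
  edge (6, 16)→(0, 2): d=(-6,-14) inclusive
  edge (0, 2)→(8, 8): d=(8,6) inclusive
  edge (8, 8)→(6, 16): d=(-2,8) inclusive
    (0,1)@(1, 3): e=[8,2,66] → X
    (1,1)@(3, 3): e=[36,-10,50] → .
    (0,2)@(1, 5): e=[-4,18,62] → .
    (1,2)@(3, 5): e=[24,6,46] → X
    (2,2)@(5, 5): e=[52,-6,30] → .
    (1,3)@(3, 7): e=[12,22,42] → X
    (2,3)@(5, 7): e=[40,10,26] → X
    (3,3)@(7, 7): e=[68,-2,10] → .
    (1,4)@(3, 9): e=[0,38,38] → X  [on edge]
    (3,4)@(7, 9): e=[56,14,6] → X
    (4,4)@(9, 9): e=[84,2,-10] → .
    (1,5)@(3, 11): e=[-12,54,34] → .
  covered (10 px):
    . . . . . . . . . .
    X . . . . . . . . .
    . X . . . . . . . .
    . X X . . . . . . .
    . X X X . . . . . .
    . . X X . . . . . .
    . . X . . . . . . .
    . . . . . . . . . .
    . . . . . . . . . .
    . . . . . . . . . .
    . . . . . . . . . .
T1:
  2·area = 8
  edge (16, 10)→(0, 20): d=(-16,10) inclusive
  edge (0, 20)→(12, 12): d=(12,-8) inclusive
  edge (12, 12)→(16, 10): d=(4,-2) inclusive
    (5,6)@(11, 13): e=[2,4,2] → X
    (6,6)@(13, 13): e=[-18,20,6] → .
    (5,7)@(11, 15): e=[-30,28,10] → .
  covered (1 px):
    . . . . . . . . . .
    . . . . . . . . . .
    . . . . . . . . . .
    . . . . . . . . . .
    . . . . . . . . . .
    . . . . . . . . . .
    . . . . . X . . . .
    . . . . . . . . . .
    . . . . . . . . . .
    . . . . . . . . . .
    . . . . . . . . . .

Final: 11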